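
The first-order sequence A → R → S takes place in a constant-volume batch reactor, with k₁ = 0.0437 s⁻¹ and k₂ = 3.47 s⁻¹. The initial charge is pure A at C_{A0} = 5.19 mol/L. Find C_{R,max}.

Evaluating C_R at t_opt = ln(k₂/k₁)/(k₂−k₁) gives C_{R,max}/C_{A0} = (k₁/k₂)^[k₂/(k₂−k₁)].
= (0.0437/3.47)^(3.47/(3.47−0.0437)) = (0.01259)^(1.013) = 0.01191.
C_{R,max} = 0.01191×5.19 = 0.0618 mol/L.

0.0618 mol/L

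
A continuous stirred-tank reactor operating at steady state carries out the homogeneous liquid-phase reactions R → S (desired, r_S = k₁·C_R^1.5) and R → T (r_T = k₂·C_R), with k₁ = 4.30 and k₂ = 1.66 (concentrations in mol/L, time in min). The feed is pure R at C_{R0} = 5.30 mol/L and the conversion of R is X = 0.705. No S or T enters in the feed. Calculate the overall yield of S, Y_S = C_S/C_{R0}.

Exit C_R = C_{R0}(1−X) = 5.30×0.295 = 1.564 mol/L.
In a CSTR the entire volume is at exit conditions, so r_S = 4.30×1.564^1.5 = 8.407 and r_T = 1.66×1.564 = 2.595.
Fraction of consumed R going to S: r_S/(r_S+r_T) = 0.7641.
C_S = 0.7641·C_{R0}·X = 0.7641×5.30×0.705 = 2.86 mol/L; Y_S = C_S/C_{R0} = 0.539.

0.539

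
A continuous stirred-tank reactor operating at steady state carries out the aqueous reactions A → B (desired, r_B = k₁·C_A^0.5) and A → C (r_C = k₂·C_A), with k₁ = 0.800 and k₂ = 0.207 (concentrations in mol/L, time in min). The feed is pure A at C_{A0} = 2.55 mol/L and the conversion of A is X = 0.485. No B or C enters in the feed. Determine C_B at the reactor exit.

0.954 mol/L

Exit C_A = C_{A0}(1−X) = 2.55×0.515 = 1.313 mol/L.
A CSTR operates uniformly at the exit composition, giving r_B = 0.9168 and r_C = 0.2718 (each k·C_A^n at C_A = 1.313).
Fraction of consumed A going to B: r_B/(r_B+r_C) = 0.7713.
C_B = 0.7713·C_{A0}·X = 0.7713×2.55×0.485 = 0.954 mol/L.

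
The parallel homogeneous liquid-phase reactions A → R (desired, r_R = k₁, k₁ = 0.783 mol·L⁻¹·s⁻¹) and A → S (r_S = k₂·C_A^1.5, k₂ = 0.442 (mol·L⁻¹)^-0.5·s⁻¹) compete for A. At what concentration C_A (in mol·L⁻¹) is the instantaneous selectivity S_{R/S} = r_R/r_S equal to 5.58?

S_{R/S} = (k₁/k₂)·C_A^-1.5 ⇒ C_A = (S·k₂/k₁)^(1/(-1.5)).
= (5.58×0.442/0.783)^(-0.6667) = (3.150)^(-0.6667) = 0.465 mol·L⁻¹.

0.465 mol·L⁻¹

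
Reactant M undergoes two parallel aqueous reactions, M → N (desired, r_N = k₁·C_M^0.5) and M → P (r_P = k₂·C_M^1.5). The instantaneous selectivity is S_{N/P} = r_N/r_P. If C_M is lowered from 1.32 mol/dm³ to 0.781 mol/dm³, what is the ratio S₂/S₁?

1.69

S_{N/P} = (k₁/k₂)·C_M⁻¹, so S₂/S₁ = (C_{M,2}/C_{M,1})⁻¹.
= 1.32/0.781 = 1.69.
Selectivity toward N rises as C_M falls — low-concentration operation is favoured.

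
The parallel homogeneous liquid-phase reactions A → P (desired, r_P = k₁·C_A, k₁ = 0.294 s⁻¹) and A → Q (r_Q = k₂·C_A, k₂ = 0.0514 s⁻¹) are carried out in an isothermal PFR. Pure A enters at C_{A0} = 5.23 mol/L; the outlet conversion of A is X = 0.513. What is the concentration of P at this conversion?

2.28 mol/L

C_A = C_{A0}(1−X) = 2.547 mol/L.
Both paths are first order in A, so the instantaneous fraction to P is constant: dC_P/d(−C_A) = k₁/(k₁+k₂) = 0.8512.
C_P = 0.8512·(C_{A0}−C_A) = 0.8512×2.683 = 2.28 mol/L.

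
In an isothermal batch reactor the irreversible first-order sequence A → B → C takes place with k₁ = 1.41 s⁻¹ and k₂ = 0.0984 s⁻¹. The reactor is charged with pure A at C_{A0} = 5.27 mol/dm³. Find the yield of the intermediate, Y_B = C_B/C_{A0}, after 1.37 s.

For first-order series with pure A initially, C_B(t) = k₁C_{A0}/(k₂−k₁)·(e^(−k₁t) − e^(−k₂t)).
e^(−k₁t) = e^(−1.41×1.37) = e^(−1.932) = 0.1449; e^(−k₂t) = e^(−0.1348) = 0.8739.
C_B = 1.41×5.27/(0.0984−1.41) × (0.1449−0.8739) = (-5.665)×(-0.7290) = 4.130 mol/dm³.
Y_B = C_B/C_{A0} = 4.130/5.27 = 0.784.

0.784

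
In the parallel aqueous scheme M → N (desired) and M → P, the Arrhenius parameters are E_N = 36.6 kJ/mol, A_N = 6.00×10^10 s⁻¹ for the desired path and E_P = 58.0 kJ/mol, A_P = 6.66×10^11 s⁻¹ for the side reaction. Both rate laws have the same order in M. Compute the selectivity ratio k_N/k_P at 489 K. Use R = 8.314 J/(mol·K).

17.4

k_N/k_P = (A_N/A_P)·exp[−(E_N−E_P)/(RT)] = (A_N/A_P)·exp[(E_P−E_N)/(RT)].
(E_P−E_N)/(RT) = (58.0−36.6)×10³/(8.314×489) = 21400/4066 = 5.264.
k_N/k_P = (6.00×10^10/6.66×10^11)·exp(5.264) = 0.09009 × 193.2 = 17.4.
Since E_N < E_P, lowering the temperature improves selectivity toward N.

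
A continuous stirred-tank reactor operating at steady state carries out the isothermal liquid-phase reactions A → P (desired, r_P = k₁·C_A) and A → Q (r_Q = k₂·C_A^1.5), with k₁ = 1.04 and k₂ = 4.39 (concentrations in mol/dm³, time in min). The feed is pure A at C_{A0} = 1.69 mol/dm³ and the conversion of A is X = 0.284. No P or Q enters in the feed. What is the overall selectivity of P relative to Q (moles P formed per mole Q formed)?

Exit C_A = C_{A0}(1−X) = 1.69×0.716 = 1.210 mol/dm³.
In a CSTR the entire volume is at exit conditions, so r_P = 1.04×1.210 = 1.258 and r_Q = 4.39×1.210^1.5 = 5.843.
Overall selectivity = C_P/C_Q = r_Pτ/(r_Qτ) = r_P/r_Q = 0.215.

0.215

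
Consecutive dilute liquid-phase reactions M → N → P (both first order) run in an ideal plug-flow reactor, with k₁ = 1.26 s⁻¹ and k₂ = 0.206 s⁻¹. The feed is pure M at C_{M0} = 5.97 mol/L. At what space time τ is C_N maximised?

1.72 s

The intermediate peaks when r₁ = r₂, i.e. k₁e^(−k₁τ) = k₂e^(−k₂τ), giving τ_opt = ln(k₂/k₁)/(k₂−k₁).
= ln(0.206/1.26)/(0.206−1.26) = ln(0.1635)/-1.054 = -1.811/-1.054 = 1.72 s.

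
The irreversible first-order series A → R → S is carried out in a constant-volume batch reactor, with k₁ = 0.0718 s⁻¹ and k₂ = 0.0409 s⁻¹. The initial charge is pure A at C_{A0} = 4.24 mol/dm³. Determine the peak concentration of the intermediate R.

2.01 mol/dm³

Evaluating C_R at t_opt = ln(k₂/k₁)/(k₂−k₁) gives C_{R,max}/C_{A0} = (k₁/k₂)^[k₂/(k₂−k₁)].
= (0.0718/0.0409)^(0.0409/(0.0409−0.0718)) = (1.756)^(-1.324) = 0.4748.
C_{R,max} = 0.4748×4.24 = 2.01 mol/dm³.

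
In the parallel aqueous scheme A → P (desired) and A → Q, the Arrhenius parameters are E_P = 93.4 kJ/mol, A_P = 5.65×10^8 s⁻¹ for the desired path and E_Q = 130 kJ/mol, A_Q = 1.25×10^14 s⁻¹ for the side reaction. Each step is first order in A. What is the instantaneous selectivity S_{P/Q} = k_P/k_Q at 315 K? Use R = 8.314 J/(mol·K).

k_P/k_Q = (A_P/A_Q)·exp[−(E_P−E_Q)/(RT)] = (A_P/A_Q)·exp[(E_Q−E_P)/(RT)].
(E_Q−E_P)/(RT) = (130−93.4)×10³/(8.314×315) = 36600/2619 = 13.98.
k_P/k_Q = (5.65×10^8/1.25×10^14)·exp(13.98) = 4.520×10^-6 × 1.173×10^6 = 5.30.

5.30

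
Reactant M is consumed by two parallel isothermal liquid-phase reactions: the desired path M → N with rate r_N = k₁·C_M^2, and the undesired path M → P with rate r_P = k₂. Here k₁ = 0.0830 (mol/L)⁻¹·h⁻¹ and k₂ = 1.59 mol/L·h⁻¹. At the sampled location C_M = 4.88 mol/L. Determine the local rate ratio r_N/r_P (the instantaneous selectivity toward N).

S_{N/P} = r_N/r_P = (k₁·C_M^2)/(k₂) = (k₁/k₂)·C_M^2.
= (0.0830×4.880^2) / (1.59) = 1.977/1.590 = 1.24.

1.24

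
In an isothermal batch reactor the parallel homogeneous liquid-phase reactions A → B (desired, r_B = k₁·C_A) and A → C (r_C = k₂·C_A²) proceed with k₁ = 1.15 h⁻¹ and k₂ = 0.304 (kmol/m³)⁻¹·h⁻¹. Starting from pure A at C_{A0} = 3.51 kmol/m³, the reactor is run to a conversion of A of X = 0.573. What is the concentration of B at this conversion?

1.22 kmol/m³

C_A = C_{A0}(1−X) = 1.499 kmol/m³.
Along a PFR/batch, dC_B/dC_A = −r_B/(r_B+r_C) = −k₁/(k₁+k₂·C_A).
Integrating from C_{A0} to C_A: C_B = (1.15/0.304)·ln[(1.15+0.304·3.51)/(1.15+0.304·1.50)] = 3.783·ln(2.217/1.606) = 1.221 kmol/m³.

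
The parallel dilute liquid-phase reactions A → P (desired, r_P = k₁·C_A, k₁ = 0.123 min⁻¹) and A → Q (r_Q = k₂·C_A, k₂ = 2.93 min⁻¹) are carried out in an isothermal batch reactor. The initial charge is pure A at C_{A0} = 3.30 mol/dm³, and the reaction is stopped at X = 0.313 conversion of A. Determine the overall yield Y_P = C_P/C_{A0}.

0.0126

C_A = C_{A0}(1−X) = 2.267 mol/dm³.
Both paths are first order in A, so the instantaneous fraction to P is constant: dC_P/d(−C_A) = k₁/(k₁+k₂) = 0.04029.
C_P = 0.04029·(C_{A0}−C_A) = 0.04029×1.033 = 0.0416 mol/dm³.
Y_P = C_P/C_{A0} = 0.04161/3.30 = 0.0126.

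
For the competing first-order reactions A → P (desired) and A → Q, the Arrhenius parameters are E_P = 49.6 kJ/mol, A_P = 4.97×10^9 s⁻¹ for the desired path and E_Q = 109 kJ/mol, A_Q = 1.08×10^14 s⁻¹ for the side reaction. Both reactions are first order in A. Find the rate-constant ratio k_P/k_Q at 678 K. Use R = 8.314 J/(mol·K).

1.74

Since both paths have the same order in A, the concentration cancels and S_{P/Q} = k_P/k_Q = (A_P/A_Q)·exp[(E_Q−E_P)/(RT)].
(E_Q−E_P)/(RT) = (109−49.6)×10³/(8.314×678) = 59400/5637 = 10.54.
k_P/k_Q = (4.97×10^9/1.08×10^14)·exp(10.54) = 4.602×10^-5 × 37712 = 1.74.
Since E_P < E_Q, lowering the temperature improves selectivity toward P.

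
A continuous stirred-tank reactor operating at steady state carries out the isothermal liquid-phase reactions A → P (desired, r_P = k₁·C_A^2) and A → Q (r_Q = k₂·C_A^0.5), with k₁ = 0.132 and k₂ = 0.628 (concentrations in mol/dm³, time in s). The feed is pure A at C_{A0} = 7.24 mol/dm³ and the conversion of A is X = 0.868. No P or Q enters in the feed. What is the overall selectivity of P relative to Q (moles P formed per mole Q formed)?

Exit C_A = C_{A0}(1−X) = 7.24×0.132 = 0.9557 mol/dm³.
A CSTR operates uniformly at the exit composition, giving r_P = 0.1206 and r_Q = 0.6139 (each k·C_A^n at C_A = 0.9557).
Overall selectivity = C_P/C_Q = r_Pτ/(r_Qτ) = r_P/r_Q = 0.196.

0.196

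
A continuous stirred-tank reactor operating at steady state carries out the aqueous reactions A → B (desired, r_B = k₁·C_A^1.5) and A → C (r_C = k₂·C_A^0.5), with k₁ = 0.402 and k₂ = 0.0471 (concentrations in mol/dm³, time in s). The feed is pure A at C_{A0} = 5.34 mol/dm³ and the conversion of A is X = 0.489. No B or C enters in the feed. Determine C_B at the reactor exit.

Exit C_A = C_{A0}(1−X) = 5.34×0.511 = 2.729 mol/dm³.
In a CSTR the entire volume is at exit conditions, so r_B = 0.402×2.729^1.5 = 1.812 and r_C = 0.0471×2.729^0.5 = 0.07780.
Fraction of consumed A going to B: r_B/(r_B+r_C) = 0.9588.
C_B = 0.9588·C_{A0}·X = 0.9588×5.34×0.489 = 2.50 mol/dm³.

2.50 mol/dm³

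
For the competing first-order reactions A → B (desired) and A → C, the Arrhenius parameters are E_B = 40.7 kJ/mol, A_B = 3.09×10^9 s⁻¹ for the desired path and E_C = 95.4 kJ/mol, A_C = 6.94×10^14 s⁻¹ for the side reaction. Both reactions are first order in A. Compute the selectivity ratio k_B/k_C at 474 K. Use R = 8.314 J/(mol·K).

4.75

Since both paths have the same order in A, the concentration cancels and S_{B/C} = k_B/k_C = (A_B/A_C)·exp[(E_C−E_B)/(RT)].
(E_C−E_B)/(RT) = (95.4−40.7)×10³/(8.314×474) = 54700/3941 = 13.88.
k_B/k_C = (3.09×10^9/6.94×10^14)·exp(13.88) = 4.452×10^-6 × 1.067×10^6 = 4.75.
Since E_B < E_C, lowering the temperature improves selectivity toward B.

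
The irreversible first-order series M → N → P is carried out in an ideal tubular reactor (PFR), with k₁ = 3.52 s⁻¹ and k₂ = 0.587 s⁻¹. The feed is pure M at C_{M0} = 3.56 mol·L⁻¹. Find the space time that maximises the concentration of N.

The intermediate peaks when r₁ = r₂, i.e. k₁e^(−k₁τ) = k₂e^(−k₂τ), giving τ_opt = ln(k₂/k₁)/(k₂−k₁).
= ln(0.587/3.52)/(0.587−3.52) = ln(0.1668)/-2.933 = -1.791/-2.933 = 0.611 s.

0.611 s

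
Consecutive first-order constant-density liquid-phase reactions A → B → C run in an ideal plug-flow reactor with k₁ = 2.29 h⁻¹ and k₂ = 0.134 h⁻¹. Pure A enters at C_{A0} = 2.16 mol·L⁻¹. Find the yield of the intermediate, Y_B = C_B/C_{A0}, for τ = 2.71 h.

Solving the coupled first-order balances gives C_B(τ) = [k₁/(k₂−k₁)]·C_{A0}·(e^(−k₁τ) − e^(−k₂τ)).
e^(−k₁τ) = e^(−2.29×2.71) = e^(−6.206) = 0.002017; e^(−k₂τ) = e^(−0.3631) = 0.6955.
C_B = 2.29×2.16/(0.134−2.29) × (0.002017−0.6955) = (-2.294)×(-0.6935) = 1.591 mol·L⁻¹.
Y_B = C_B/C_{A0} = 1.591/2.16 = 0.737.

0.737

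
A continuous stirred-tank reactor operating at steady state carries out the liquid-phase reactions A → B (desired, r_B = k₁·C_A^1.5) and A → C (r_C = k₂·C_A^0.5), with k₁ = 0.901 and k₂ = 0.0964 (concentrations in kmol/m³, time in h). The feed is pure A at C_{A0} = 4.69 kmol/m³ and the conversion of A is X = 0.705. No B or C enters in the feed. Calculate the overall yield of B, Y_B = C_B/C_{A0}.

Exit C_A = C_{A0}(1−X) = 4.69×0.295 = 1.384 kmol/m³.
A CSTR operates uniformly at the exit composition, giving r_B = 1.466 and r_C = 0.1134 (each k·C_A^n at C_A = 1.384).
Fraction of consumed A going to B: r_B/(r_B+r_C) = 0.9282.
C_B = 0.9282·C_{A0}·X = 0.9282×4.69×0.705 = 3.07 kmol/m³; Y_B = C_B/C_{A0} = 0.654.

0.654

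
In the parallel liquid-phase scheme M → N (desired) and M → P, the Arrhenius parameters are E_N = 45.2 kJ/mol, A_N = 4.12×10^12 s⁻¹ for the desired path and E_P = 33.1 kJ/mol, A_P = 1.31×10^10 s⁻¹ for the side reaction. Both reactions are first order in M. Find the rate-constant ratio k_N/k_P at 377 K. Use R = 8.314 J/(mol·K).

k_N/k_P = (A_N/A_P)·exp[−(E_N−E_P)/(RT)] = (A_N/A_P)·exp[(E_P−E_N)/(RT)].
(E_P−E_N)/(RT) = (33.1−45.2)×10³/(8.314×377) = -12100/3134 = -3.860.
k_N/k_P = (4.12×10^12/1.31×10^10)·exp(-3.860) = 314.5 × 0.02106 = 6.62.

6.62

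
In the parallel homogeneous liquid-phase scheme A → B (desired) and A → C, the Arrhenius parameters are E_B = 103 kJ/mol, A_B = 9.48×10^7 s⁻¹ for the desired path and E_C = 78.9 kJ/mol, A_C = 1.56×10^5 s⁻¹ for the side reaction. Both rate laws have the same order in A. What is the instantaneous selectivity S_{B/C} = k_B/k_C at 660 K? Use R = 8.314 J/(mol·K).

7.52

With equal orders, S_{B/C} = k_B/k_C = (A_B/A_C)·exp[(E_C−E_B)/(RT)].
(E_C−E_B)/(RT) = (78.9−103)×10³/(8.314×660) = -24100/5487 = -4.392.
k_B/k_C = (9.48×10^7/1.56×10^5)·exp(-4.392) = 607.7 × 0.01238 = 7.52.
Since E_B > E_C, raising the temperature improves selectivity toward B.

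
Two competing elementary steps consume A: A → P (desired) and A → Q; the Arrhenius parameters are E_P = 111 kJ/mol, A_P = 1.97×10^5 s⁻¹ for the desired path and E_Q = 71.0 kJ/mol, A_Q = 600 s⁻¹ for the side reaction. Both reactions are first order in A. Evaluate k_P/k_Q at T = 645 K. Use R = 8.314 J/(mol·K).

Since both paths have the same order in A, the concentration cancels and S_{P/Q} = k_P/k_Q = (A_P/A_Q)·exp[(E_Q−E_P)/(RT)].
(E_Q−E_P)/(RT) = (71.0−111)×10³/(8.314×645) = -40000/5363 = -7.459.
k_P/k_Q = (1.97×10^5/600)·exp(-7.459) = 328.3 × 5.761×10^-4 = 0.189.
Since E_P > E_Q, raising the temperature improves selectivity toward P.

0.189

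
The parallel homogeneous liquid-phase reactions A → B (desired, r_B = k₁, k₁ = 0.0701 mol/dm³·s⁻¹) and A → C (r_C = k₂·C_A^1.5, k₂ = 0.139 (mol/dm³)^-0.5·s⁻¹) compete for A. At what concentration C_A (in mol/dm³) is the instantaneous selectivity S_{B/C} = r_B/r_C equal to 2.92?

0.310 mol/dm³

S_{B/C} = (k₁/k₂)·C_A^-1.5 ⇒ C_A = (S·k₂/k₁)^(1/(-1.5)).
= (2.92×0.139/0.0701)^(-0.6667) = (5.790)^(-0.6667) = 0.310 mol/dm³.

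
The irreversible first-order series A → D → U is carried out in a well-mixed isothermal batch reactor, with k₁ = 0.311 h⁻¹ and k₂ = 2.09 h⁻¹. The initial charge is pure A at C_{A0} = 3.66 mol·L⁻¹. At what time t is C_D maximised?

1.07 h

Setting dC_D/dt = 0 gives t_opt = ln(k₂/k₁)/(k₂−k₁).
= ln(2.09/0.311)/(2.09−0.311) = ln(6.720)/1.779 = 1.905/1.779 = 1.07 h.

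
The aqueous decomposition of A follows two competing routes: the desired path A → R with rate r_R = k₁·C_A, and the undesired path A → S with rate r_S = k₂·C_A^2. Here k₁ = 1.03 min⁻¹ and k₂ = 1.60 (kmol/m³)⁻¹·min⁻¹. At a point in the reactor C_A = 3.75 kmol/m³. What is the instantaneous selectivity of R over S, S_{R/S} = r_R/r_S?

0.172

S_{R/S} = r_R/r_S = (k₁·C_A)/(k₂·C_A^2) = (k₁/k₂)·C_A⁻¹.
= (1.03×3.750) / (1.60×3.750^2) = 3.863/22.50 = 0.172.
The undesired path is higher order in A, so low C_A (CSTR or dilute feed) favours R.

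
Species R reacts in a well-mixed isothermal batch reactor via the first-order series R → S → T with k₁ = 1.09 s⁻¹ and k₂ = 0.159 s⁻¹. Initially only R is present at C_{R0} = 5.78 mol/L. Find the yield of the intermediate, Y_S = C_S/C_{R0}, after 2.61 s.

For first-order series with pure R initially, C_S(t) = k₁C_{R0}/(k₂−k₁)·(e^(−k₁t) − e^(−k₂t)).
e^(−k₁t) = e^(−1.09×2.61) = e^(−2.845) = 0.05814; e^(−k₂t) = e^(−0.4150) = 0.6603.
C_S = 1.09×5.78/(0.159−1.09) × (0.05814−0.6603) = (-6.767)×(-0.6022) = 4.075 mol/L.
Y_S = C_S/C_{R0} = 4.075/5.78 = 0.705.

0.705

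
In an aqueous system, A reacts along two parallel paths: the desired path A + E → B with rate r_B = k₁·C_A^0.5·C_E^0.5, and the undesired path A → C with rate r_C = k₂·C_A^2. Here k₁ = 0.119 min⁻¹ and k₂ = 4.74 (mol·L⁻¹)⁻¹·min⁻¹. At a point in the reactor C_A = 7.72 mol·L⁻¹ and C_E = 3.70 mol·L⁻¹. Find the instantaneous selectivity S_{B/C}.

S_{B/C} = r_B/r_C = (k₁·C_A^0.5·C_E^0.5)/(k₂·C_A^2) = (k₁/k₂)·C_A^-1.5·C_E^0.5.
= (0.119×7.720^0.5×3.700^0.5) / (4.74×7.720^2) = 0.6360/282.5 = 0.00225.

0.00225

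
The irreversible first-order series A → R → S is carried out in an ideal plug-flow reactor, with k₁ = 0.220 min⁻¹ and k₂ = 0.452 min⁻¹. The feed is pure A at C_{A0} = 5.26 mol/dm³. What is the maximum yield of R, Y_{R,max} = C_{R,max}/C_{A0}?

0.246

For a first-order series the maximum intermediate yield is C_{R,max}/C_{A0} = (k₁/k₂)^[k₂/(k₂−k₁)].
= (0.220/0.452)^(0.452/(0.452−0.220)) = (0.4867)^(1.948) = 0.2459.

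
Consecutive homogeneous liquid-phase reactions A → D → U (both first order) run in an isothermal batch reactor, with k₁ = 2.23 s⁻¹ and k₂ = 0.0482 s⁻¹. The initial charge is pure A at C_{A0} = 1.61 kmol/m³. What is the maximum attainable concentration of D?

1.48 kmol/m³

At the optimum, C_{D,max}/C_{A0} = (k₁/k₂)^[k₂/(k₂−k₁)].
= (2.23/0.0482)^(0.0482/(0.0482−2.23)) = (46.27)^(-0.02209) = 0.9188.
C_{D,max} = 0.9188×1.61 = 1.48 kmol/m³.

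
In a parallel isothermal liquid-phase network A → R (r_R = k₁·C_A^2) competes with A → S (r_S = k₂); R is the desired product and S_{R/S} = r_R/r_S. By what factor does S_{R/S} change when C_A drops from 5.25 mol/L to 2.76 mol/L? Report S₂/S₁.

0.276

S_{R/S} = (k₁/k₂)·C_A^2, so S₂/S₁ = (C_{A,2}/C_{A,1})^2.
= (2.76/5.25)^2 = (0.5257)^2 = 0.276.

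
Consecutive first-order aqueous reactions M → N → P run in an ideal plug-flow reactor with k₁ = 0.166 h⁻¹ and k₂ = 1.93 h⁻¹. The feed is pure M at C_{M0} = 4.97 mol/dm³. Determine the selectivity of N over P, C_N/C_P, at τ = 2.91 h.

0.177

For first-order series with pure M initially, C_N(τ) = k₁C_{M0}/(k₂−k₁)·(e^(−k₁τ) − e^(−k₂τ)).
e^(−k₁τ) = e^(−0.166×2.91) = e^(−0.4831) = 0.6169; e^(−k₂τ) = e^(−5.616) = 0.003638.
C_N = 0.166×4.97/(1.93−0.166) × (0.6169−0.003638) = 0.4677×0.6133 = 0.2868 mol/dm³.
C_M = C_{M0}e^(−k₁τ) = 3.066 mol/dm³, so C_P = C_{M0}−C_M−C_N = 1.617 mol/dm³; C_N/C_P = 0.177.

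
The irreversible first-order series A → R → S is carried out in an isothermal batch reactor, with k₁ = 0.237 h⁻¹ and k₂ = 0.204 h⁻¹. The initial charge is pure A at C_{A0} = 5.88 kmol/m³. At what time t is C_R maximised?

For first-order series the maximum of C_R occurs at t_opt = ln(k₂/k₁)/(k₂−k₁).
= ln(0.204/0.237)/(0.204−0.237) = ln(0.8608)/-0.03300 = -0.1499/-0.03300 = 4.54 h.

4.54 h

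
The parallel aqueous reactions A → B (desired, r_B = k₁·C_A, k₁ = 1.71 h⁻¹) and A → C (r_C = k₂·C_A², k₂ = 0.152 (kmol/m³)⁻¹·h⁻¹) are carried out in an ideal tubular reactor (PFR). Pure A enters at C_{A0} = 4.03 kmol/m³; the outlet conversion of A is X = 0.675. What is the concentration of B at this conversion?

2.21 kmol/m³

C_A = C_{A0}(1−X) = 1.310 kmol/m³.
Along a PFR/batch, dC_B/dC_A = −r_B/(r_B+r_C) = −k₁/(k₁+k₂·C_A).
Integrating from C_{A0} to C_A: C_B = (1.71/0.152)·ln[(1.71+0.152·4.03)/(1.71+0.152·1.31)] = 11.25·ln(2.323/1.909) = 2.206 kmol/m³.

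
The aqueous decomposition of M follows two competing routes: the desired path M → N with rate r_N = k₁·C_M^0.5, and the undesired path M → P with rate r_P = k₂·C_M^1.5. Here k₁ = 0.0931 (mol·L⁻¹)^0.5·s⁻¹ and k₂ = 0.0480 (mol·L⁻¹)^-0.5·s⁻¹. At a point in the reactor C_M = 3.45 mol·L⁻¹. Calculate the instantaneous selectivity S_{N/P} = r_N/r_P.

S_{N/P} = r_N/r_P = (k₁·C_M^0.5)/(k₂·C_M^1.5) = (k₁/k₂)·C_M⁻¹.
= (0.0931×3.450^0.5) / (0.0480×3.450^1.5) = 0.1729/0.3076 = 0.562.

0.562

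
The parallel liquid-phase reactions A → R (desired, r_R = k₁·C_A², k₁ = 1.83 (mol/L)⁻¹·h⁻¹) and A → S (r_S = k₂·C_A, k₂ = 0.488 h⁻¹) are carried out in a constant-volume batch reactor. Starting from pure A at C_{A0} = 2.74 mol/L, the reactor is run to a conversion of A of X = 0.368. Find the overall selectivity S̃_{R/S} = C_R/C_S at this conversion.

C_A = C_{A0}(1−X) = 1.732 mol/L.
Along a PFR/batch, dC_S/dC_A = −r_S/(r_R+r_S) = −k₂/(k₂+k₁·C_A).
Integrating from C_{A0} to C_A: C_S = (0.488/1.83)·ln[(0.488+1.83·2.74)/(0.488+1.83·1.73)] = 0.2667·ln(5.502/3.657) = 0.1089 mol/L.
Then C_R = (C_{A0}−C_A) − C_S = 1.008 − 0.1089 = 0.8994 mol/L.
S̃_{R/S} = C_R/C_S = 0.8994/0.1089 = 8.26.

8.26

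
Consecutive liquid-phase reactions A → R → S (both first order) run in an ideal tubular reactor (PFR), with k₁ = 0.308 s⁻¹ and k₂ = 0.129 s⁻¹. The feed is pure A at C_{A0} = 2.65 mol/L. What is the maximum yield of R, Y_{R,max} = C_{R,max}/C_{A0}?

For a first-order series the maximum intermediate yield is C_{R,max}/C_{A0} = (k₁/k₂)^[k₂/(k₂−k₁)].
= (0.308/0.129)^(0.129/(0.129−0.308)) = (2.388)^(-0.7207) = 0.5341.

0.534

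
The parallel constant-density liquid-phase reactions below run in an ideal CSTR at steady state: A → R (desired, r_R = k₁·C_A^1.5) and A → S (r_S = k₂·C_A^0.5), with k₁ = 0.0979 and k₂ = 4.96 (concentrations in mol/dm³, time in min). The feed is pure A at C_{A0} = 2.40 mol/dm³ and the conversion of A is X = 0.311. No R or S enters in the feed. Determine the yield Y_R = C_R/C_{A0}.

0.00983

Exit C_A = C_{A0}(1−X) = 2.40×0.689 = 1.654 mol/dm³.
Rates in a CSTR are evaluated at the outlet concentration: r_R = 0.0979×1.654^1.5 = 0.2082, r_S = 4.96×1.654^0.5 = 6.378.
Fraction of consumed A going to R: r_R/(r_R+r_S) = 0.03161.
C_R = 0.03161·C_{A0}·X = 0.03161×2.40×0.311 = 0.0236 mol/dm³; Y_R = C_R/C_{A0} = 0.00983.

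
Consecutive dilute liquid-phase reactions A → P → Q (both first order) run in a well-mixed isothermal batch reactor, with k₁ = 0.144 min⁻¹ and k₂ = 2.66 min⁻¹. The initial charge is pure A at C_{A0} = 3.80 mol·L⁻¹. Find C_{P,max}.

0.174 mol·L⁻¹

At the optimum, C_{P,max}/C_{A0} = (k₁/k₂)^[k₂/(k₂−k₁)].
= (0.144/2.66)^(2.66/(2.66−0.144)) = (0.05414)^(1.057) = 0.04581.
C_{P,max} = 0.04581×3.80 = 0.174 mol·L⁻¹.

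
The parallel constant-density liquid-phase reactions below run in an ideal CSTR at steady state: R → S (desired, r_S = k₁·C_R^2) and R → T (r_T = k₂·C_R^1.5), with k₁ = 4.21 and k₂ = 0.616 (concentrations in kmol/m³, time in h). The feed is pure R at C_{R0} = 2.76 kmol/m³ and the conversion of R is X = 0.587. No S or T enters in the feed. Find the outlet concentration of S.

1.42 kmol/m³

Exit C_R = C_{R0}(1−X) = 2.76×0.413 = 1.140 kmol/m³.
A CSTR operates uniformly at the exit composition, giving r_S = 5.470 and r_T = 0.7497 (each k·C_R^n at C_R = 1.140).
Fraction of consumed R going to S: r_S/(r_S+r_T) = 0.8795.
C_S = 0.8795·C_{R0}·X = 0.8795×2.76×0.587 = 1.42 kmol/m³.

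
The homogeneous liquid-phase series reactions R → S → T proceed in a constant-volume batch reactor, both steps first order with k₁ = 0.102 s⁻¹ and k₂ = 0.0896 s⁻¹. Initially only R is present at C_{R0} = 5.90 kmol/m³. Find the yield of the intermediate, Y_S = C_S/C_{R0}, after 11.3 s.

Solving the coupled first-order balances gives C_S(t) = [k₁/(k₂−k₁)]·C_{R0}·(e^(−k₁t) − e^(−k₂t)).
e^(−k₁t) = e^(−0.102×11.3) = e^(−1.153) = 0.3158; e^(−k₂t) = e^(−1.012) = 0.3633.
C_S = 0.102×5.90/(0.0896−0.102) × (0.3158−0.3633) = (-48.53)×(-0.04750) = 2.305 kmol/m³.
Y_S = C_S/C_{R0} = 2.305/5.90 = 0.391.

0.391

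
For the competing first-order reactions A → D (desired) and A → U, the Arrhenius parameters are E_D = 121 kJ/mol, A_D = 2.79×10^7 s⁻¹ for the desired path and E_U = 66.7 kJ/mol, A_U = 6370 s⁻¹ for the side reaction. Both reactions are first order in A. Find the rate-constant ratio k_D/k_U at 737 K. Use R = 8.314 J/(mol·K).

k_D/k_U = (A_D/A_U)·exp[−(E_D−E_U)/(RT)] = (A_D/A_U)·exp[(E_U−E_D)/(RT)].
(E_U−E_D)/(RT) = (66.7−121)×10³/(8.314×737) = -54300/6127 = -8.862.
k_D/k_U = (2.79×10^7/6370)·exp(-8.862) = 4380 × 1.417×10^-4 = 0.621.
Since E_D > E_U, raising the temperature improves selectivity toward D.

0.621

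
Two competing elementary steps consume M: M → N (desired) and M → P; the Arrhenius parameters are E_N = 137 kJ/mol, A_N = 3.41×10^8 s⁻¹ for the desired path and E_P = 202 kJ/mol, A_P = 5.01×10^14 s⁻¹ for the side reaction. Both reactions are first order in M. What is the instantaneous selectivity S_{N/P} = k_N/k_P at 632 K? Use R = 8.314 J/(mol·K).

0.160

With equal orders, S_{N/P} = k_N/k_P = (A_N/A_P)·exp[(E_P−E_N)/(RT)].
(E_P−E_N)/(RT) = (202−137)×10³/(8.314×632) = 65000/5254 = 12.37.
k_N/k_P = (3.41×10^8/5.01×10^14)·exp(12.37) = 6.806×10^-7 × 2.357×10^5 = 0.160.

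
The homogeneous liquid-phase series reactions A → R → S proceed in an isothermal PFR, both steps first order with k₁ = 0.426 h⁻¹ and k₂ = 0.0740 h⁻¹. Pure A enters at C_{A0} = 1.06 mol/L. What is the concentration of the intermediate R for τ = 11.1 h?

0.553 mol/L

For first-order series with pure A initially, C_R(τ) = k₁C_{A0}/(k₂−k₁)·(e^(−k₁τ) − e^(−k₂τ)).
e^(−k₁τ) = e^(−0.426×11.1) = e^(−4.729) = 0.008839; e^(−k₂τ) = e^(−0.8214) = 0.4398.
C_R = 0.426×1.06/(0.0740−0.426) × (0.008839−0.4398) = (-1.283)×(-0.4310) = 0.5529 mol/L.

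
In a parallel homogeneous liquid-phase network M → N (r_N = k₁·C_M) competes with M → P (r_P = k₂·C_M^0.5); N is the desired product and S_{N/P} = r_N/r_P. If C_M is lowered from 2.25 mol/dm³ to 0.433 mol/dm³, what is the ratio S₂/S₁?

S_{N/P} = (k₁/k₂)·C_M^0.5, so S₂/S₁ = (C_{M,2}/C_{M,1})^0.5.
= (0.433/2.25)^0.5 = (0.1924)^0.5 = 0.439.

0.439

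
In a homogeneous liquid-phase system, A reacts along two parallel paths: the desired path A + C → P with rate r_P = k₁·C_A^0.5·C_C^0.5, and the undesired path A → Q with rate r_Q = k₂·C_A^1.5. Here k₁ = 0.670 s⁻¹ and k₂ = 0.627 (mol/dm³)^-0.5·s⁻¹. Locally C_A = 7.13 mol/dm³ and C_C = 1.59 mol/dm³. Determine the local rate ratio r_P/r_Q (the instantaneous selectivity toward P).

S_{P/Q} = r_P/r_Q = (k₁·C_A^0.5·C_C^0.5)/(k₂·C_A^1.5) = (k₁/k₂)·C_A⁻¹·C_C^0.5.
= (0.670×7.130^0.5×1.590^0.5) / (0.627×7.130^1.5) = 2.256/11.94 = 0.189.

0.189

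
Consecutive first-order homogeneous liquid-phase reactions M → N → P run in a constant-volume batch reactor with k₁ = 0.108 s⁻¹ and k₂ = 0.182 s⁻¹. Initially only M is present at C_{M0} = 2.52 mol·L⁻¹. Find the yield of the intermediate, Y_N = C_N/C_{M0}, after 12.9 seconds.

0.223

For first-order series with pure M initially, C_N(t) = k₁C_{M0}/(k₂−k₁)·(e^(−k₁t) − e^(−k₂t)).
e^(−k₁t) = e^(−0.108×12.9) = e^(−1.393) = 0.2483; e^(−k₂t) = e^(−2.348) = 0.09558.
C_N = 0.108×2.52/(0.182−0.108) × (0.2483−0.09558) = 3.678×0.1527 = 0.5616 mol·L⁻¹.
Y_N = C_N/C_{M0} = 0.5616/2.52 = 0.223.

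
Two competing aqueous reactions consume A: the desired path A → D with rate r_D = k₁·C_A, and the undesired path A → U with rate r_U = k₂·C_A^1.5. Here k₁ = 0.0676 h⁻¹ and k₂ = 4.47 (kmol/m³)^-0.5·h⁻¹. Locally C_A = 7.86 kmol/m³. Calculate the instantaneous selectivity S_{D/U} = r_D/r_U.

S_{D/U} = r_D/r_U = (k₁·C_A)/(k₂·C_A^1.5) = (k₁/k₂)·C_A^-0.5.
= (0.0676×7.860) / (4.47×7.860^1.5) = 0.5313/98.50 = 0.00539.
The undesired path is higher order in A, so low C_A (CSTR or dilute feed) favours D.

0.00539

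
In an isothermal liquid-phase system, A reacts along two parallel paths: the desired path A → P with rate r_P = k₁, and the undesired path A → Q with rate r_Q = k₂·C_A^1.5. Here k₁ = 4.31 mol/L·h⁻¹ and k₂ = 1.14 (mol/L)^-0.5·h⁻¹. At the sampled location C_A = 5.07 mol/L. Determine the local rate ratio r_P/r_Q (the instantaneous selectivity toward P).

S_{P/Q} = r_P/r_Q = (k₁)/(k₂·C_A^1.5) = (k₁/k₂)·C_A^-1.5.
= (4.31) / (1.14×5.070^1.5) = 4.310/13.01 = 0.331.
The undesired path is higher order in A, so low C_A (CSTR or dilute feed) favours P.

0.331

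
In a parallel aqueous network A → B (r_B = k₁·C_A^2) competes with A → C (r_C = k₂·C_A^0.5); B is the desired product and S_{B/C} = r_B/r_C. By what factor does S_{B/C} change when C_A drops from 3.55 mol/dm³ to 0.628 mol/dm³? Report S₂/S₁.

0.0744

S_{B/C} = (k₁/k₂)·C_A^1.5, so S₂/S₁ = (C_{A,2}/C_{A,1})^1.5.
= (0.628/3.55)^1.5 = (0.1769)^1.5 = 0.0744.
Selectivity toward B falls as C_A falls — high-concentration operation is favoured.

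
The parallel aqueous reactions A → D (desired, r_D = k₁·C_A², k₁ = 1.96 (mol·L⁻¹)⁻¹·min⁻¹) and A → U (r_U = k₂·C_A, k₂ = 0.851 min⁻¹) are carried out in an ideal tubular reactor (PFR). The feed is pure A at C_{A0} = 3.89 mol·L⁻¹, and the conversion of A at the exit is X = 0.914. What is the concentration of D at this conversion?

2.81 mol·L⁻¹

C_A = C_{A0}(1−X) = 0.3345 mol·L⁻¹.
Along a PFR/batch, dC_U/dC_A = −r_U/(r_D+r_U) = −k₂/(k₂+k₁·C_A).
Integrating from C_{A0} to C_A: C_U = (0.851/1.96)·ln[(0.851+1.96·3.89)/(0.851+1.96·0.335)] = 0.4342·ln(8.475/1.507) = 0.7499 mol·L⁻¹.
Then C_D = (C_{A0}−C_A) − C_U = 3.555 − 0.7499 = 2.806 mol·L⁻¹.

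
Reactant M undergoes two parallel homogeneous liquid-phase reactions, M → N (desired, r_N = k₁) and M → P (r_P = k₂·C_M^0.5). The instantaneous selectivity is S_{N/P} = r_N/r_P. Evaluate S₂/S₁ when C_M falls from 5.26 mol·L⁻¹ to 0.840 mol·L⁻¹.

2.50

S_{N/P} = (k₁/k₂)·C_M^-0.5, so S₂/S₁ = (C_{M,2}/C_{M,1})^-0.5.
= (0.840/5.26)^(-0.5) = (0.1597)^(-0.5) = 2.50.
Selectivity toward N rises as C_M falls — low-concentration operation is favoured.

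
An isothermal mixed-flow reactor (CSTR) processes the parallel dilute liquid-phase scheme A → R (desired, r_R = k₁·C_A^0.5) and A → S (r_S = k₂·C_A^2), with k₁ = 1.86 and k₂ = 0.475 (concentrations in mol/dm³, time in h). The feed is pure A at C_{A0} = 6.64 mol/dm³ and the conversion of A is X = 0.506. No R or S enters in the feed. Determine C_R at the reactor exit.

1.33 mol/dm³

Exit C_A = C_{A0}(1−X) = 6.64×0.494 = 3.280 mol/dm³.
In a CSTR the entire volume is at exit conditions, so r_R = 1.86×3.280^0.5 = 3.369 and r_S = 0.475×3.280^2 = 5.111.
Fraction of consumed A going to R: r_R/(r_R+r_S) = 0.3973.
C_R = 0.3973·C_{A0}·X = 0.3973×6.64×0.506 = 1.33 mol/dm³.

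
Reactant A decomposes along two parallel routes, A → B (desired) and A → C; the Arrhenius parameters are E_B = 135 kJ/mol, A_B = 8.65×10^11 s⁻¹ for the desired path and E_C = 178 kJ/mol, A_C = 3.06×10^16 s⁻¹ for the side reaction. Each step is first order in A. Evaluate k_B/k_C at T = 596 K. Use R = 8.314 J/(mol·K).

Since both paths have the same order in A, the concentration cancels and S_{B/C} = k_B/k_C = (A_B/A_C)·exp[(E_C−E_B)/(RT)].
(E_C−E_B)/(RT) = (178−135)×10³/(8.314×596) = 43000/4955 = 8.678.
k_B/k_C = (8.65×10^11/3.06×10^16)·exp(8.678) = 2.827×10^-5 × 5871 = 0.166.

0.166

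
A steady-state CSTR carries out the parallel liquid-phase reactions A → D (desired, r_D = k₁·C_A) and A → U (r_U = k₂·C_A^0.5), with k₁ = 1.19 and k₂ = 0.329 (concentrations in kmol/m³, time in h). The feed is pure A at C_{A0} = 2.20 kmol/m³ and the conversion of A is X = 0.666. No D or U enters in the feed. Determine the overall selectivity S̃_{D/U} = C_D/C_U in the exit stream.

Exit C_A = C_{A0}(1−X) = 2.20×0.334 = 0.7348 kmol/m³.
Rates in a CSTR are evaluated at the outlet concentration: r_D = 1.19×0.7348 = 0.8744, r_U = 0.329×0.7348^0.5 = 0.2820.
Overall selectivity = C_D/C_U = r_Dτ/(r_Uτ) = r_D/r_U = 3.10.

3.10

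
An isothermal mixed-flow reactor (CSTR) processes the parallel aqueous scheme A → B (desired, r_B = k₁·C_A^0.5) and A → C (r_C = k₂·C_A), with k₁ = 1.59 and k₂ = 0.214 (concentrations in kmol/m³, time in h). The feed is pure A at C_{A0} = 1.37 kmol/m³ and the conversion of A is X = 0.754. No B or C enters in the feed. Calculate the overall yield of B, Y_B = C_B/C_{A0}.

Exit C_A = C_{A0}(1−X) = 1.37×0.246 = 0.3370 kmol/m³.
In a CSTR the entire volume is at exit conditions, so r_B = 1.59×0.3370^0.5 = 0.9230 and r_C = 0.214×0.3370 = 0.07212.
Fraction of consumed A going to B: r_B/(r_B+r_C) = 0.9275.
C_B = 0.9275·C_{A0}·X = 0.9275×1.37×0.754 = 0.958 kmol/m³; Y_B = C_B/C_{A0} = 0.699.

0.699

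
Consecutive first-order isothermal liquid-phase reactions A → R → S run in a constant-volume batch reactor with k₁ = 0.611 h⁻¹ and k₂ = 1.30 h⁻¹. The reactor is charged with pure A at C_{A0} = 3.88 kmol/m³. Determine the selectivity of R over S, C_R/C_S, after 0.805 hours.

The intermediate concentration in a first-order A→B→C sequence is C_R = k₁C_{A0}(e^(−k₁t) − e^(−k₂t))/(k₂−k₁).
e^(−k₁t) = e^(−0.611×0.805) = e^(−0.4919) = 0.6115; e^(−k₂t) = e^(−1.047) = 0.3512.
C_R = 0.611×3.88/(1.30−0.611) × (0.6115−0.3512) = 3.441×0.2603 = 0.8957 kmol/m³.
C_A = C_{A0}e^(−k₁t) = 2.373 kmol/m³, so C_S = C_{A0}−C_A−C_R = 0.6117 kmol/m³; C_R/C_S = 1.46.

1.46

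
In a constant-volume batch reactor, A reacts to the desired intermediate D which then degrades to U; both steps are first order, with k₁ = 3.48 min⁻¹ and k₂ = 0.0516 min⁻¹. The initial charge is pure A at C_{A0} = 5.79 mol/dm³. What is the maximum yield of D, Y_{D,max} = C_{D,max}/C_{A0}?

At the optimum, C_{D,max}/C_{A0} = (k₁/k₂)^[k₂/(k₂−k₁)].
= (3.48/0.0516)^(0.0516/(0.0516−3.48)) = (67.44)^(-0.01505) = 0.9386.

0.939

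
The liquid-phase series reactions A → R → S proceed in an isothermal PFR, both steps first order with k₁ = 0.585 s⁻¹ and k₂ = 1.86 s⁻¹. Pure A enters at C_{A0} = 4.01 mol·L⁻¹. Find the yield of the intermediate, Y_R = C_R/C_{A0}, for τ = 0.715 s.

The intermediate concentration in a first-order A→B→C sequence is C_R = k₁C_{A0}(e^(−k₁τ) − e^(−k₂τ))/(k₂−k₁).
e^(−k₁τ) = e^(−0.585×0.715) = e^(−0.4183) = 0.6582; e^(−k₂τ) = e^(−1.330) = 0.2645.
C_R = 0.585×4.01/(1.86−0.585) × (0.6582−0.2645) = 1.840×0.3937 = 0.7243 mol·L⁻¹.
Y_R = C_R/C_{A0} = 0.7243/4.01 = 0.181.

0.181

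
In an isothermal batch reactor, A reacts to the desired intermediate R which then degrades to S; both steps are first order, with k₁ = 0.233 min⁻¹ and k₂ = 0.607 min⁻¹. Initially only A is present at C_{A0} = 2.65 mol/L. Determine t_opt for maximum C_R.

2.56 min

Setting dC_R/dt = 0 gives t_opt = ln(k₂/k₁)/(k₂−k₁).
= ln(0.607/0.233)/(0.607−0.233) = ln(2.605)/0.3740 = 0.9575/0.3740 = 2.56 min.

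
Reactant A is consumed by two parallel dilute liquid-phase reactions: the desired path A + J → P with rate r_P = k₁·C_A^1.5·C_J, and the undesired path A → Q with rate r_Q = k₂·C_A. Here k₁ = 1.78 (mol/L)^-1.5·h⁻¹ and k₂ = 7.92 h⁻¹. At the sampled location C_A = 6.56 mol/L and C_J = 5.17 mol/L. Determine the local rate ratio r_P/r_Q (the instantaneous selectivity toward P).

S_{P/Q} = r_P/r_Q = (k₁·C_A^1.5·C_J)/(k₂·C_A) = (k₁/k₂)·C_A^0.5·C_J.
= (1.78×6.560^1.5×5.170) / (7.92×6.560) = 154.6/51.96 = 2.98.
Since the desired path is higher order in A, keeping C_A high (PFR or concentrated feed) favours P.

2.98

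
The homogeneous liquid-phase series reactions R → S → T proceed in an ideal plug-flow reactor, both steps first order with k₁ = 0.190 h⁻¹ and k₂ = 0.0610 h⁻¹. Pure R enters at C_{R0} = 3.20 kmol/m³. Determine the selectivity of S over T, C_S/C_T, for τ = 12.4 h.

1.56

The intermediate concentration in a first-order A→B→C sequence is C_S = k₁C_{R0}(e^(−k₁τ) − e^(−k₂τ))/(k₂−k₁).
e^(−k₁τ) = e^(−0.190×12.4) = e^(−2.356) = 0.09480; e^(−k₂τ) = e^(−0.7564) = 0.4694.
C_S = 0.190×3.20/(0.0610−0.190) × (0.09480−0.4694) = (-4.713)×(-0.3746) = 1.765 kmol/m³.
C_R = C_{R0}e^(−k₁τ) = 0.3034 kmol/m³, so C_T = C_{R0}−C_R−C_S = 1.131 kmol/m³; C_S/C_T = 1.56.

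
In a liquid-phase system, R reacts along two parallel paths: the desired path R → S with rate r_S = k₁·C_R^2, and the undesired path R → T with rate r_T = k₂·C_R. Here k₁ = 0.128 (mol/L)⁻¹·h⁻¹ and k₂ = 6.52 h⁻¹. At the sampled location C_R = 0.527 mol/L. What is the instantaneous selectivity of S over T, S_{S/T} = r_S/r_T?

0.0103

S_{S/T} = r_S/r_T = (k₁·C_R^2)/(k₂·C_R) = (k₁/k₂)·C_R.
= (0.128×0.5270^2) / (6.52×0.5270) = 0.03555/3.436 = 0.0103.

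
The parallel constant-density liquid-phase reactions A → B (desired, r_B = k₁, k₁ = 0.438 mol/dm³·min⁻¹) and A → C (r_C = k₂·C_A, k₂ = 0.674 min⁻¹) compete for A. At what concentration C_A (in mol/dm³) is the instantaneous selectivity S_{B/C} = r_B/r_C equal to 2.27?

S_{B/C} = (k₁/k₂)·C_A⁻¹ ⇒ C_A = (S·k₂/k₁)^(-1).
= (2.27×0.674/0.438)^(-1) = (3.493)^(-1) = 0.286 mol/dm³.

0.286 mol/dm³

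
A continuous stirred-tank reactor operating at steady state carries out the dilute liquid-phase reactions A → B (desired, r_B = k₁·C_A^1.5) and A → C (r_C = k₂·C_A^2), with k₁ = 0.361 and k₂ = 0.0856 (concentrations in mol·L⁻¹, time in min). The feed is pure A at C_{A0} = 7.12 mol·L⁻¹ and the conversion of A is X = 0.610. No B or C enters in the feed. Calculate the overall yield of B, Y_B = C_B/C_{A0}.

Exit C_A = C_{A0}(1−X) = 7.12×0.390 = 2.777 mol·L⁻¹.
In a CSTR the entire volume is at exit conditions, so r_B = 0.361×2.777^1.5 = 1.670 and r_C = 0.0856×2.777^2 = 0.6600.
Fraction of consumed A going to B: r_B/(r_B+r_C) = 0.7168.
C_B = 0.7168·C_{A0}·X = 0.7168×7.12×0.610 = 3.11 mol·L⁻¹; Y_B = C_B/C_{A0} = 0.437.

0.437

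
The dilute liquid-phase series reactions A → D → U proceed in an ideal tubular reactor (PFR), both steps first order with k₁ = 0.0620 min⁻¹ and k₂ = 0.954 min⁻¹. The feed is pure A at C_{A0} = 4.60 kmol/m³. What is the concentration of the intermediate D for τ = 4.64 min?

For first-order series with pure A initially, C_D(τ) = k₁C_{A0}/(k₂−k₁)·(e^(−k₁τ) − e^(−k₂τ)).
e^(−k₁τ) = e^(−0.0620×4.64) = e^(−0.2877) = 0.7500; e^(−k₂τ) = e^(−4.427) = 0.01196.
C_D = 0.0620×4.60/(0.954−0.0620) × (0.7500−0.01196) = 0.3197×0.7380 = 0.2360 kmol/m³.

0.236 kmol/m³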